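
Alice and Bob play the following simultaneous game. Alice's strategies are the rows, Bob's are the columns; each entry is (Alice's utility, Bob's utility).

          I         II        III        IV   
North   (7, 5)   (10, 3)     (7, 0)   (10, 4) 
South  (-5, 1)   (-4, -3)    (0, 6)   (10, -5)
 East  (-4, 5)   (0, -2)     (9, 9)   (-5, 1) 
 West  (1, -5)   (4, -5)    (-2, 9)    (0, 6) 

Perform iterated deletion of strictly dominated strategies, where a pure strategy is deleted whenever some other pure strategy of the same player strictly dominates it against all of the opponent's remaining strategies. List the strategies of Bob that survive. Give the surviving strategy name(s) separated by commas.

I, III

For Alice, North strictly dominates West on the remaining columns (I: 7>1, II: 10>4, III: 7>-2, IV: 10>0); eliminate West.
For Bob, I strictly dominates II on the remaining rows (North: 5>3, South: 1>-3, East: 5>-2); eliminate II.
Bob's strategy IV is strictly dominated by I (North: 5>4, South: 1>-5, East: 5>1) and is removed.
Row South is eliminated: North beats it against every remaining column (I: 7>-5, III: 7>0).
Among the remaining strategies, none is strictly dominated by another pure strategy of the same player, so the elimination stops.
Surviving strategies — Alice: {North, East}; Bob: {I, III}.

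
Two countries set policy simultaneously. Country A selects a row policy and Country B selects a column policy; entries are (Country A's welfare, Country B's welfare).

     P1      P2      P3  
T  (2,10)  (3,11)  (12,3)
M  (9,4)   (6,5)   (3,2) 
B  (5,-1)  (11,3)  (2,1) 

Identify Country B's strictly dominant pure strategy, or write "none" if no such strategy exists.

P2

P2 vs P1: T: 11>10, M: 5>4, B: 3>-1.
P2 vs P3: T: 11>3, M: 5>2, B: 3>1.
P2 strictly beats every other strategy against every opponent action, so it is strictly dominant.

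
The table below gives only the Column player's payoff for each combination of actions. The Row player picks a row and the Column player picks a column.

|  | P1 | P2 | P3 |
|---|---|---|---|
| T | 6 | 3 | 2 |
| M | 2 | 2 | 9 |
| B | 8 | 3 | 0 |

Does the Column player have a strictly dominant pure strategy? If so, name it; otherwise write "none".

P1 fails to dominate P2 at M (2=2).
P2 fails to dominate P1 at T (3<6).
P3 fails to dominate P1 at T (2<6).
No single strategy dominates all the others.

none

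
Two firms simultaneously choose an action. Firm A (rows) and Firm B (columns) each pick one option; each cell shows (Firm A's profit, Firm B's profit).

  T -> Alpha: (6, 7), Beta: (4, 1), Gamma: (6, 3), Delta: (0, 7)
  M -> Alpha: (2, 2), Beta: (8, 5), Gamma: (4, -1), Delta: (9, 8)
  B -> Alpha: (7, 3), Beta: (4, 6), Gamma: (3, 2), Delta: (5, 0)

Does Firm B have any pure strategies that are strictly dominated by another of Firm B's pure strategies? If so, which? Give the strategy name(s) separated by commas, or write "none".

Alpha is not dominated — it holds its own against Beta at T (7>1); Gamma at T (7>3); Delta at T (7=7).
Nothing dominates Beta: Alpha at M (5>2); Gamma at M (5>-1); Delta at B (6>0).
Gamma is strictly dominated by Alpha (T: 7>3, M: 2>-1, B: 3>2).
Delta: no other strategy beats it everywhere (Alpha at T (7=7); Beta at T (7>1); Gamma at T (7>3)).

Gamma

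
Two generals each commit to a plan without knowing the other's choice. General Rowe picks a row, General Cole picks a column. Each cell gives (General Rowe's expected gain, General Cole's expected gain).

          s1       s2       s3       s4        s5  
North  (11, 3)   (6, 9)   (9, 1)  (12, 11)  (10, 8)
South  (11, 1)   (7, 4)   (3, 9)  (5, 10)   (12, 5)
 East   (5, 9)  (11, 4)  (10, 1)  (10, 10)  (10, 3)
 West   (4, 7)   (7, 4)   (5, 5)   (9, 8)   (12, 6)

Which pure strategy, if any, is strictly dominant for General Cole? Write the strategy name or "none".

s4

s4 vs s1: North: 11>3, South: 10>1, East: 10>9, West: 8>7.
s4 vs s2: North: 11>9, South: 10>4, East: 10>4, West: 8>4.
s4 vs s3: North: 11>1, South: 10>9, East: 10>1, West: 8>5.
s4 vs s5: North: 11>8, South: 10>5, East: 10>3, West: 8>6.
s4 strictly beats every other strategy against every opponent action, so it is strictly dominant.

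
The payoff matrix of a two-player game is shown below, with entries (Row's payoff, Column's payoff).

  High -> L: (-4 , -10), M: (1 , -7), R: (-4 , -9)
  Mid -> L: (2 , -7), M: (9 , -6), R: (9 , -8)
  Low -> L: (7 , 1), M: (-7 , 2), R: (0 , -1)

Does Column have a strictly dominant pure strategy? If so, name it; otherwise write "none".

M

M vs L: High: -7>-10, Mid: -6>-7, Low: 2>1.
M vs R: High: -7>-9, Mid: -6>-8, Low: 2>-1.
M strictly beats every other strategy against every opponent action, so it is strictly dominant.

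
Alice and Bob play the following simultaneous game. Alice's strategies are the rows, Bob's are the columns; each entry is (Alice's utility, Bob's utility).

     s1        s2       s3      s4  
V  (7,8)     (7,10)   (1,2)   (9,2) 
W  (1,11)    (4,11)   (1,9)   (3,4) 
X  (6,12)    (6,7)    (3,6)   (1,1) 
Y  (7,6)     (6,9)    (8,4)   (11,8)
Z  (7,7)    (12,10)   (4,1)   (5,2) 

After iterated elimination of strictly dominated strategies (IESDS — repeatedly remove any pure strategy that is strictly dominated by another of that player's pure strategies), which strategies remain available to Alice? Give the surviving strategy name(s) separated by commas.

Z

Alice's strategy W is strictly dominated by Y (s1: 7>1, s2: 6>4, s3: 8>1, s4: 11>3) and is removed.
Row X is eliminated: Z beats it against every remaining column (s1: 7>6, s2: 12>6, s3: 4>3, s4: 5>1).
For Bob, s2 strictly dominates s1 on the remaining rows (V: 10>8, Y: 9>6, Z: 10>7); eliminate s1.
For Bob, s2 strictly dominates s3 on the remaining rows (V: 10>2, Y: 9>4, Z: 10>1); eliminate s3.
Bob's strategy s4 is strictly dominated by s2 (V: 10>2, Y: 9>8, Z: 10>2) and is removed.
Alice's strategy V is strictly dominated by Z (s2: 12>7) and is removed.
Row Y is eliminated: Z beats it against every remaining column (s2: 12>6).
Among the remaining strategies, none is strictly dominated by another pure strategy of the same player, so the elimination stops.
Surviving strategies — Alice: {Z}; Bob: {s2}.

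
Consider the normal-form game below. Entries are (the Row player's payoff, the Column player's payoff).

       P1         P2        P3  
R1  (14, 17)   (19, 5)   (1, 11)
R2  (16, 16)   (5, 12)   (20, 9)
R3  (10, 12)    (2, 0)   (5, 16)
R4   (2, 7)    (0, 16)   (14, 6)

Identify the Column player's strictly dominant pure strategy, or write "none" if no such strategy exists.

P1 fails to dominate P2 at R4 (7<16).
P2 fails to dominate P1 at R1 (5<17).
P3 fails to dominate P1 at R1 (11<17).
No single strategy dominates all the others.

none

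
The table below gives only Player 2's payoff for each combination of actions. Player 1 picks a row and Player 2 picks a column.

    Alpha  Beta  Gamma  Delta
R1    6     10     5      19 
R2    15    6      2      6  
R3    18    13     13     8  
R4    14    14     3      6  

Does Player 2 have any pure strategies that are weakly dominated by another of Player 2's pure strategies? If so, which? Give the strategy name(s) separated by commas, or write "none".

Alpha: no other strategy beats it everywhere (Beta at R2 (15>6); Gamma at R1 (6>5); Delta at R2 (15>6)).
Beta is not dominated — it holds its own against Alpha at R1 (10>6); Gamma at R1 (10>5); Delta at R3 (13>8).
Gamma is weakly dominated by Alpha (R1: 6>5, R2: 15>2, R3: 18>13, R4: 14>3).
Delta: no other strategy beats it everywhere (Alpha at R1 (19>6); Beta at R1 (19>10); Gamma at R1 (19>5)).

Gamma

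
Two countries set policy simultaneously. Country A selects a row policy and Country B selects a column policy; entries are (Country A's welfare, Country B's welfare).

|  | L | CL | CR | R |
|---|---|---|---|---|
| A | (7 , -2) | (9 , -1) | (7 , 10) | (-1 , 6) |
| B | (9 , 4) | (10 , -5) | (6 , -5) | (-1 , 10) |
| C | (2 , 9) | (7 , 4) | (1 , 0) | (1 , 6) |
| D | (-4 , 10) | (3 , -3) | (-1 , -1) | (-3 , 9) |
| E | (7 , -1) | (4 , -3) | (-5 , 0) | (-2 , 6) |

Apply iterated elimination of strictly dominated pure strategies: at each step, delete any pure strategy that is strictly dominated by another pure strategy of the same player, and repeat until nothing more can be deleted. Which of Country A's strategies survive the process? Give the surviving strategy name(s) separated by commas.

A, B, C

Row D is eliminated: A beats it against every remaining column (L: 7>-4, CL: 9>3, CR: 7>-1, R: -1>-3).
For Country A, B strictly dominates E on the remaining columns (L: 9>7, CL: 10>4, CR: 6>-5, R: -1>-2); eliminate E.
Country B's strategy CL is strictly dominated by R (A: 6>-1, B: 10>-5, C: 6>4) and is removed.
Among the remaining strategies, none is strictly dominated by another pure strategy of the same player, so the elimination stops.
Surviving strategies — Country A: {A, B, C}; Country B: {L, CR, R}.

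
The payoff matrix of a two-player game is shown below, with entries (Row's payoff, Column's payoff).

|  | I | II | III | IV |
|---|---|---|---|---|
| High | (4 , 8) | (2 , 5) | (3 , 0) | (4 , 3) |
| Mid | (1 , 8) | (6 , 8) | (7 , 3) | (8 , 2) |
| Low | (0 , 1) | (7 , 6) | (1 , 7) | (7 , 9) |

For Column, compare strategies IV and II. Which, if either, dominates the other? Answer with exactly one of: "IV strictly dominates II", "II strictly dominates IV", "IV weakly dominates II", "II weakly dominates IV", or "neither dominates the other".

Compare IV to II across every action of Row: High: 3<5, Mid: 2<8, Low: 9>6.
IV does better at Low but worse at High, Mid; neither strategy dominates the other.

neither dominates the other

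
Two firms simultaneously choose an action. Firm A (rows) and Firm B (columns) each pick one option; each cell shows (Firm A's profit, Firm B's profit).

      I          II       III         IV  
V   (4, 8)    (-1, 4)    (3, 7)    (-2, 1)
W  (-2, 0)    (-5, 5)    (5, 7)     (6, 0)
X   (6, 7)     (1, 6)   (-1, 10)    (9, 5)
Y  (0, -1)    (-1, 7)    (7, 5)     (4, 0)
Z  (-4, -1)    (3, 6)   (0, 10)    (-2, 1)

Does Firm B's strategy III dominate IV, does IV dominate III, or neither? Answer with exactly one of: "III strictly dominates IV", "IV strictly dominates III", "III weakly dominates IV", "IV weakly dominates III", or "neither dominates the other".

III strictly dominates IV

III's payoffs vs IV's, by Firm A's action — V: 7>1, W: 7>0, X: 10>5, Y: 5>0, Z: 10>1.
III gives a strictly higher payoff against each opponent action, so III strictly dominates IV.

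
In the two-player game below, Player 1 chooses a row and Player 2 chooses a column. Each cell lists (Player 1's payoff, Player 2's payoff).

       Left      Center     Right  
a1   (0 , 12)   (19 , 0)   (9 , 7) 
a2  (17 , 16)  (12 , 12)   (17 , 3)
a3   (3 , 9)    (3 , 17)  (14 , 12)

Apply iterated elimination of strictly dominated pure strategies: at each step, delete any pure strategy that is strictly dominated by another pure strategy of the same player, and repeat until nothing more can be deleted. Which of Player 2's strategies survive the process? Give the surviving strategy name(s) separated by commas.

Left

Row a3 is eliminated: a2 beats it against every remaining column (Left: 17>3, Center: 12>3, Right: 17>14).
Player 2's strategy Center is strictly dominated by Left (a1: 12>0, a2: 16>12) and is removed.
For Player 1, a2 strictly dominates a1 on the remaining columns (Left: 17>0, Right: 17>9); eliminate a1.
Column Right is eliminated: Left beats it against every remaining row (a2: 16>3).
Among the remaining strategies, none is strictly dominated by another pure strategy of the same player, so the elimination stops.
Surviving strategies — Player 1: {a2}; Player 2: {Left}.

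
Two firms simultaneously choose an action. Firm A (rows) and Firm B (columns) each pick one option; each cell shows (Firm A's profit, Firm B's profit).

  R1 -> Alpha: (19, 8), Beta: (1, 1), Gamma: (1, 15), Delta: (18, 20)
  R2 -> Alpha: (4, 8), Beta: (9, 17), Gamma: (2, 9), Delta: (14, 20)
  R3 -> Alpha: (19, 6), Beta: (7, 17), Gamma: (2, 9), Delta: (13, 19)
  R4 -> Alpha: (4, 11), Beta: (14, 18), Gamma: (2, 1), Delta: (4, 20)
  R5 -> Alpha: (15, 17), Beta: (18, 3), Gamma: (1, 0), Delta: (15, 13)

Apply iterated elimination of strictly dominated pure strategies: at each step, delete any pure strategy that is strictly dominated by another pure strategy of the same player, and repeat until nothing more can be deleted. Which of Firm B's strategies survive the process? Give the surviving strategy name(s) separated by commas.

Delta

Column Beta is eliminated: Delta beats it against every remaining row (R1: 20>1, R2: 20>17, R3: 19>17, R4: 20>18, R5: 13>3).
Column Gamma is eliminated: Delta beats it against every remaining row (R1: 20>15, R2: 20>9, R3: 19>9, R4: 20>1, R5: 13>0).
Row R2 is eliminated: R1 beats it against every remaining column (Alpha: 19>4, Delta: 18>14).
Row R4 is eliminated: R1 beats it against every remaining column (Alpha: 19>4, Delta: 18>4).
Firm A's strategy R5 is strictly dominated by R1 (Alpha: 19>15, Delta: 18>15) and is removed.
Column Alpha is eliminated: Delta beats it against every remaining row (R1: 20>8, R3: 19>6).
Row R3 is eliminated: R1 beats it against every remaining column (Delta: 18>13).
Among the remaining strategies, none is strictly dominated by another pure strategy of the same player, so the elimination stops.
Surviving strategies — Firm A: {R1}; Firm B: {Delta}.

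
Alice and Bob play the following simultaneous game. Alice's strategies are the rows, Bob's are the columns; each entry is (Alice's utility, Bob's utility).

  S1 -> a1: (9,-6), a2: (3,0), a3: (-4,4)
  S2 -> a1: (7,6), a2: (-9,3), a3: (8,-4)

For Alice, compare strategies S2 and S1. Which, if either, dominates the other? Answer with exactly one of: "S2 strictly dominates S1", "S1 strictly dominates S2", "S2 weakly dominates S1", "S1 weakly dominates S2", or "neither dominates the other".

S2's payoffs vs S1's, by Bob's action — a1: 7<9, a2: -9<3, a3: 8>-4.
S2 does better at a3 but worse at a1, a2; neither strategy dominates the other.

neither dominates the other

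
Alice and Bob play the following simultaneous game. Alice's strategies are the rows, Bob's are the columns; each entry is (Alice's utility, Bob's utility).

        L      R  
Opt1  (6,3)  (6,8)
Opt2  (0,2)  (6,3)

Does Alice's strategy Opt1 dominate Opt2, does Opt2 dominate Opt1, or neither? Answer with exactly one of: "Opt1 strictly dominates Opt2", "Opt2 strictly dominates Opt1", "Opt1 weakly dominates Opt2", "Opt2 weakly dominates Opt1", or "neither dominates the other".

Opt1 weakly dominates Opt2

Opt1's payoffs vs Opt2's, by Bob's action — L: 6>0, R: 6=6.
Opt1 is at least as good everywhere and strictly better somewhere (tied only at R), so Opt1 weakly but not strictly dominates Opt2.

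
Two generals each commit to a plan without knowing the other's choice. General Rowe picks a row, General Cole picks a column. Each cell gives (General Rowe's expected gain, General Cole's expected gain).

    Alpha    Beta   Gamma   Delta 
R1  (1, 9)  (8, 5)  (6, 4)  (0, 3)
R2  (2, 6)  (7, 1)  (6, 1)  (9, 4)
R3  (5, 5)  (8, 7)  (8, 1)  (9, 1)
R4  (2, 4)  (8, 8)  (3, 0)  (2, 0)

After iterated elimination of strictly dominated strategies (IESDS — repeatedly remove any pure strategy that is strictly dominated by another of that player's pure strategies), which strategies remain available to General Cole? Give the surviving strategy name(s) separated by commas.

Alpha, Beta

General Cole's strategy Gamma is strictly dominated by Alpha (R1: 9>4, R2: 6>1, R3: 5>1, R4: 4>0) and is removed.
General Cole's strategy Delta is strictly dominated by Alpha (R1: 9>3, R2: 6>4, R3: 5>1, R4: 4>0) and is removed.
For General Rowe, R3 strictly dominates R2 on the remaining columns (Alpha: 5>2, Beta: 8>7); eliminate R2.
Among the remaining strategies, none is strictly dominated by another pure strategy of the same player, so the elimination stops.
Surviving strategies — General Rowe: {R1, R3, R4}; General Cole: {Alpha, Beta}.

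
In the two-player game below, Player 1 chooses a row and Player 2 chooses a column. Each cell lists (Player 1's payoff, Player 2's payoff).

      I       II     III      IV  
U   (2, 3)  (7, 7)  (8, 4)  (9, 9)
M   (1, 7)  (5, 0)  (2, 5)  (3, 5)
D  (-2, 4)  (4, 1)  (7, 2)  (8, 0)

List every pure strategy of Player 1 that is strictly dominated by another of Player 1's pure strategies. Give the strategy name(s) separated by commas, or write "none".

U is not dominated — it holds its own against M at I (2>1); D at I (2>-2).
M is strictly dominated by U (I: 2>1, II: 7>5, III: 8>2, IV: 9>3).
U strictly dominates D — I: 2>-2, II: 7>4, III: 8>7, IV: 9>8.

M, D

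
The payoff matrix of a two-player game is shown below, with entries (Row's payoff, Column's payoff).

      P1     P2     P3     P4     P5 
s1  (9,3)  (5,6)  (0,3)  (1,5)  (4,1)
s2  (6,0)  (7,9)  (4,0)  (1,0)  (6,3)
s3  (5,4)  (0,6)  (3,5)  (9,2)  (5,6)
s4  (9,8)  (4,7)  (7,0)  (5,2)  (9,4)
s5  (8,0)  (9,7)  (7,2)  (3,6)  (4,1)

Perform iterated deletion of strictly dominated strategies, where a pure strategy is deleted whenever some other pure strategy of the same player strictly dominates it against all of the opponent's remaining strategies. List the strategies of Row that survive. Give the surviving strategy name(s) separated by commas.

s1, s4, s5

For Column, P2 strictly dominates P3 on the remaining rows (s1: 6>3, s2: 9>0, s3: 6>5, s4: 7>0, s5: 7>2); eliminate P3.
Column's strategy P4 is strictly dominated by P2 (s1: 6>5, s2: 9>0, s3: 6>2, s4: 7>2, s5: 7>6) and is removed.
Row s3 is eliminated: s2 beats it against every remaining column (P1: 6>5, P2: 7>0, P5: 6>5).
Column's strategy P5 is strictly dominated by P2 (s1: 6>1, s2: 9>3, s4: 7>4, s5: 7>1) and is removed.
Row's strategy s2 is strictly dominated by s5 (P1: 8>6, P2: 9>7) and is removed.
Among the remaining strategies, none is strictly dominated by another pure strategy of the same player, so the elimination stops.
Surviving strategies — Row: {s1, s4, s5}; Column: {P1, P2}.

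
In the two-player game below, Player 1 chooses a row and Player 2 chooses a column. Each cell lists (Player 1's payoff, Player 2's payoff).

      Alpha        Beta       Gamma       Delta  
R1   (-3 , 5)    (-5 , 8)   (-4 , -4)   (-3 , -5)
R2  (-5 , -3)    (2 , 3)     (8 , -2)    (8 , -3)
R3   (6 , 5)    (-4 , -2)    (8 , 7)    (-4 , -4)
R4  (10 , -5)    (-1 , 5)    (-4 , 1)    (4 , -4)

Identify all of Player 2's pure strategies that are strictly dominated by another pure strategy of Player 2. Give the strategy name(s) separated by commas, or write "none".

Delta

Nothing dominates Alpha: Beta at R3 (5>-2); Gamma at R1 (5>-4); Delta at R1 (5>-5).
Beta is not dominated — it holds its own against Alpha at R1 (8>5); Gamma at R1 (8>-4); Delta at R1 (8>-5).
Gamma: no other strategy beats it everywhere (Alpha at R2 (-2>-3); Beta at R3 (7>-2); Delta at R1 (-4>-5)).
Delta is strictly dominated by Beta (R1: 8>-5, R2: 3>-3, R3: -2>-4, R4: 5>-4).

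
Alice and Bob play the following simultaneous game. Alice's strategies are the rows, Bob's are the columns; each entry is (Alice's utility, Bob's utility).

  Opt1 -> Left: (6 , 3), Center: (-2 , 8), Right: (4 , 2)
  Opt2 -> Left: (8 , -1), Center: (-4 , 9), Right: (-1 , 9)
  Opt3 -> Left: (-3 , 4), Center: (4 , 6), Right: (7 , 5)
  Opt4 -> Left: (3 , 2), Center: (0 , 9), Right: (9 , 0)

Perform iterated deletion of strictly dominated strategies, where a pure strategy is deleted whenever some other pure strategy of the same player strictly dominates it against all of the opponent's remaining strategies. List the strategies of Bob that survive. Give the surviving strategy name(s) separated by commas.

Center

Bob's strategy Left is strictly dominated by Center (Opt1: 8>3, Opt2: 9>-1, Opt3: 6>4, Opt4: 9>2) and is removed.
Row Opt1 is eliminated: Opt3 beats it against every remaining column (Center: 4>-2, Right: 7>4).
Row Opt2 is eliminated: Opt3 beats it against every remaining column (Center: 4>-4, Right: 7>-1).
Column Right is eliminated: Center beats it against every remaining row (Opt3: 6>5, Opt4: 9>0).
Row Opt4 is eliminated: Opt3 beats it against every remaining column (Center: 4>0).
Among the remaining strategies, none is strictly dominated by another pure strategy of the same player, so the elimination stops.
Surviving strategies — Alice: {Opt3}; Bob: {Center}.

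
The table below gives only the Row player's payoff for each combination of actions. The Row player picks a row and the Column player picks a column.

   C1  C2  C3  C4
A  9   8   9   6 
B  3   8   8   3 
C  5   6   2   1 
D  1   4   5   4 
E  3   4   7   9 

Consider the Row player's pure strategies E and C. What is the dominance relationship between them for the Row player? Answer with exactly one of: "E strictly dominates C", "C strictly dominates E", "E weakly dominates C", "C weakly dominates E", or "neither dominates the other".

neither dominates the other

Compare E to C across each opponent action: C1: 3<5, C2: 4<6, C3: 7>2, C4: 9>1.
E does better at C3, C4 but worse at C1, C2; neither strategy dominates the other.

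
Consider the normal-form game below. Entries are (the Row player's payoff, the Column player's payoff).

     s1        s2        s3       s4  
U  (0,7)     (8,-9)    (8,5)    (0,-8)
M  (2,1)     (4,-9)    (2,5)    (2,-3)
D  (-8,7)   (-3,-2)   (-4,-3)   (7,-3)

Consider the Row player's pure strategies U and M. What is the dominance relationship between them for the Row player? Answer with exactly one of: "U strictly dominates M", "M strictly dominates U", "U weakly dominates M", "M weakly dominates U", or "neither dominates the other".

neither dominates the other

Compare U to M across every action of the Column player: s1: 0<2, s2: 8>4, s3: 8>2, s4: 0<2.
U does better at s2, s3 but worse at s1, s4; neither strategy dominates the other.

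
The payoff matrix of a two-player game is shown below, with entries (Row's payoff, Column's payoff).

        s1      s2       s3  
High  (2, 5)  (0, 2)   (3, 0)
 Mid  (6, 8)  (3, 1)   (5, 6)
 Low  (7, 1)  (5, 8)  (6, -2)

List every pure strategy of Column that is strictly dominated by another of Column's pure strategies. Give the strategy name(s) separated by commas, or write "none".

s1 is not dominated — it holds its own against s2 at High (5>2); s3 at High (5>0).
s2: no other strategy beats it everywhere (s1 at Low (8>1); s3 at High (2>0)).
s1 strictly dominates s3 — High: 5>0, Mid: 8>6, Low: 1>-2.

s3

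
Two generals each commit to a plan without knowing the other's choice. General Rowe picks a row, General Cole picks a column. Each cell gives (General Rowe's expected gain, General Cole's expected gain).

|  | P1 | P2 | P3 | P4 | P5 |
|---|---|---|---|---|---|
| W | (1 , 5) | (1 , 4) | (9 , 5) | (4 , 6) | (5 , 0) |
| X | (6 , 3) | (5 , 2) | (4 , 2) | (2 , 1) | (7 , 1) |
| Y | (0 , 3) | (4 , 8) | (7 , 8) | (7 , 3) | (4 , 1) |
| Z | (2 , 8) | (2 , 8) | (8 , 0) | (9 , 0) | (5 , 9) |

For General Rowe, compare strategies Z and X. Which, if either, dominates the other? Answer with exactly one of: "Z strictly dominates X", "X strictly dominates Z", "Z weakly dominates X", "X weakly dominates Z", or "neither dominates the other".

neither dominates the other

Z's payoffs vs X's, by General Cole's action — P1: 2<6, P2: 2<5, P3: 8>4, P4: 9>2, P5: 5<7.
Z does better at P3, P4 but worse at P1, P2, P5; neither strategy dominates the other.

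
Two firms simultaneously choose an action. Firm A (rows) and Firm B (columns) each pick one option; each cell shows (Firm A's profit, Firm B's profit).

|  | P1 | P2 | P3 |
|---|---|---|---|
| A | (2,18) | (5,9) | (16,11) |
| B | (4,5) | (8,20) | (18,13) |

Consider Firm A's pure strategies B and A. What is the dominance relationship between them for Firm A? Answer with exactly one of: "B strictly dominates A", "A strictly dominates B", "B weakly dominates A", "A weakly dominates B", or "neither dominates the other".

B's payoffs vs A's, by Firm B's action — P1: 4>2, P2: 8>5, P3: 18>16.
Every comparison favours B, so B strictly dominates A.

B strictly dominates A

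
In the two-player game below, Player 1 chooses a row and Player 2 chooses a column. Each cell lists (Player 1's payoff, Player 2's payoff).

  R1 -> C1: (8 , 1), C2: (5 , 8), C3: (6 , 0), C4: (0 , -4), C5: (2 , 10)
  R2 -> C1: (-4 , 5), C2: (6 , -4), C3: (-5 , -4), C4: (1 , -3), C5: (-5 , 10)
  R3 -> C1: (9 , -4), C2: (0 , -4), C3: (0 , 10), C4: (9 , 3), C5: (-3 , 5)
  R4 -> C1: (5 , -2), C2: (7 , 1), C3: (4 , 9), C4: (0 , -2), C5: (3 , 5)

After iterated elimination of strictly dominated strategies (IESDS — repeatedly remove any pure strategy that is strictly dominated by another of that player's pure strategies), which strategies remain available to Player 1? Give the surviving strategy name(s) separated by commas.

Player 2's strategy C1 is strictly dominated by C5 (R1: 10>1, R2: 10>5, R3: 5>-4, R4: 5>-2) and is removed.
Player 2's strategy C2 is strictly dominated by C5 (R1: 10>8, R2: 10>-4, R3: 5>-4, R4: 5>1) and is removed.
For Player 1, R3 strictly dominates R2 on the remaining columns (C3: 0>-5, C4: 9>1, C5: -3>-5); eliminate R2.
Player 2's strategy C4 is strictly dominated by C3 (R1: 0>-4, R3: 10>3, R4: 9>-2) and is removed.
For Player 1, R1 strictly dominates R3 on the remaining columns (C3: 6>0, C5: 2>-3); eliminate R3.
Among the remaining strategies, none is strictly dominated by another pure strategy of the same player, so the elimination stops.
Surviving strategies — Player 1: {R1, R4}; Player 2: {C3, C5}.

R1, R4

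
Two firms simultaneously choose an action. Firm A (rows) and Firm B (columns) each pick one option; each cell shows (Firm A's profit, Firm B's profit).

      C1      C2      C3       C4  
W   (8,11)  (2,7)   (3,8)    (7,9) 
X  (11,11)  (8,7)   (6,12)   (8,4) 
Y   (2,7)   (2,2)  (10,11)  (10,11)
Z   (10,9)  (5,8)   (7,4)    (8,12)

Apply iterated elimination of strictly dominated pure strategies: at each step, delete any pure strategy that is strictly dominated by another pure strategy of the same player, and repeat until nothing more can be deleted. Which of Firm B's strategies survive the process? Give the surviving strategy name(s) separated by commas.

C1, C3, C4

Row W is eliminated: X beats it against every remaining column (C1: 11>8, C2: 8>2, C3: 6>3, C4: 8>7).
For Firm B, C1 strictly dominates C2 on the remaining rows (X: 11>7, Y: 7>2, Z: 9>8); eliminate C2.
Among the remaining strategies, none is strictly dominated by another pure strategy of the same player, so the elimination stops.
Surviving strategies — Firm A: {X, Y, Z}; Firm B: {C1, C3, C4}.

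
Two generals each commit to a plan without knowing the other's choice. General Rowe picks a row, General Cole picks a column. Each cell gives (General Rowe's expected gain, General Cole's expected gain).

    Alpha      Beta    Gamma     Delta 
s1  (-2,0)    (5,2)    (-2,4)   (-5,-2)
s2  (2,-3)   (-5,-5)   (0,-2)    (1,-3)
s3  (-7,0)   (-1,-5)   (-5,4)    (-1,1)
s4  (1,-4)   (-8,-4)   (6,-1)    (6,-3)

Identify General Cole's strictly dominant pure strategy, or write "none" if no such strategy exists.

Gamma vs Alpha: s1: 4>0, s2: -2>-3, s3: 4>0, s4: -1>-4.
Gamma vs Beta: s1: 4>2, s2: -2>-5, s3: 4>-5, s4: -1>-4.
Gamma vs Delta: s1: 4>-2, s2: -2>-3, s3: 4>1, s4: -1>-3.
Gamma strictly beats every other strategy against every opponent action, so it is strictly dominant.

Gamma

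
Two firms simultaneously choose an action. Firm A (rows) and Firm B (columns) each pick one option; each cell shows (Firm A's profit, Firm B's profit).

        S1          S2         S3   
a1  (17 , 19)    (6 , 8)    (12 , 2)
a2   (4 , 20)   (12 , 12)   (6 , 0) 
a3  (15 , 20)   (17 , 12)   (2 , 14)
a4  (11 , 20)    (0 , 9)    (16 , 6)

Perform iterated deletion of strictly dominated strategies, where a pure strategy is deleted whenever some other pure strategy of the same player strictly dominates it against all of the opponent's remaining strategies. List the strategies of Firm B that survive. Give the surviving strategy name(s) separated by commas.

Column S2 is eliminated: S1 beats it against every remaining row (a1: 19>8, a2: 20>12, a3: 20>12, a4: 20>9).
Row a2 is eliminated: a1 beats it against every remaining column (S1: 17>4, S3: 12>6).
Row a3 is eliminated: a1 beats it against every remaining column (S1: 17>15, S3: 12>2).
For Firm B, S1 strictly dominates S3 on the remaining rows (a1: 19>2, a4: 20>6); eliminate S3.
Row a4 is eliminated: a1 beats it against every remaining column (S1: 17>11).
Among the remaining strategies, none is strictly dominated by another pure strategy of the same player, so the elimination stops.
Surviving strategies — Firm A: {a1}; Firm B: {S1}.

S1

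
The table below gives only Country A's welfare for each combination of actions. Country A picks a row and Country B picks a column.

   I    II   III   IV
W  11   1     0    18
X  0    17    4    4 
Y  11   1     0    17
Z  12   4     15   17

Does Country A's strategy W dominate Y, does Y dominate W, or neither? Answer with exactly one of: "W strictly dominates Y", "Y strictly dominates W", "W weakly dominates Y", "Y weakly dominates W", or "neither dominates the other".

W's payoffs vs Y's, by Country B's action — I: 11=11, II: 1=1, III: 0=0, IV: 18>17.
W is at least as good everywhere and strictly better somewhere (tied only at I, II, III), so W weakly but not strictly dominates Y.

W weakly dominates Y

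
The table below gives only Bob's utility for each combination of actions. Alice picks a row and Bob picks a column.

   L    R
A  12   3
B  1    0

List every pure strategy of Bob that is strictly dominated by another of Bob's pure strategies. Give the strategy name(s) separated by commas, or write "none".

L: no other strategy beats it everywhere (R at A (12>3)).
R: dominated, since L does at least as well everywhere (A: 12>3, B: 1>0).

R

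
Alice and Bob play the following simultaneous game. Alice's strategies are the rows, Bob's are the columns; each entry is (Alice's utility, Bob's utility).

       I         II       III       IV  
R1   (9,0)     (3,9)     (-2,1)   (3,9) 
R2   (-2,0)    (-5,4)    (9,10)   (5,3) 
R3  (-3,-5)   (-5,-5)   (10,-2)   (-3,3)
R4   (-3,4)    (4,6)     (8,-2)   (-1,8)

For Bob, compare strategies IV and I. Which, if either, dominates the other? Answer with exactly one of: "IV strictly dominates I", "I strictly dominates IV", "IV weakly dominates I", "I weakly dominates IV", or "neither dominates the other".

IV strictly dominates I

IV's payoffs vs I's, by Alice's action — R1: 9>0, R2: 3>0, R3: 3>-5, R4: 8>4.
IV gives a strictly higher payoff against each choice by Alice, so IV strictly dominates I.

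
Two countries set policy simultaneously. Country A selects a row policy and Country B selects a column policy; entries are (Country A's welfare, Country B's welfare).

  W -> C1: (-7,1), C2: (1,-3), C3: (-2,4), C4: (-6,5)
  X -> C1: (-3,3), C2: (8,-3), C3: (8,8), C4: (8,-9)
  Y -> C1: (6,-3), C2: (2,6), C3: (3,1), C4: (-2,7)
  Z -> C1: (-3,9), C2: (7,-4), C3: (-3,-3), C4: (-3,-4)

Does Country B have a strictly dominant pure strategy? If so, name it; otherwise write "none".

C1 fails to dominate C2 at Y (-3<6).
C2 fails to dominate C1 at W (-3<1).
C3 fails to dominate C1 at Z (-3<9).
C4 fails to dominate C1 at X (-9<3).
No single strategy dominates all the others.

none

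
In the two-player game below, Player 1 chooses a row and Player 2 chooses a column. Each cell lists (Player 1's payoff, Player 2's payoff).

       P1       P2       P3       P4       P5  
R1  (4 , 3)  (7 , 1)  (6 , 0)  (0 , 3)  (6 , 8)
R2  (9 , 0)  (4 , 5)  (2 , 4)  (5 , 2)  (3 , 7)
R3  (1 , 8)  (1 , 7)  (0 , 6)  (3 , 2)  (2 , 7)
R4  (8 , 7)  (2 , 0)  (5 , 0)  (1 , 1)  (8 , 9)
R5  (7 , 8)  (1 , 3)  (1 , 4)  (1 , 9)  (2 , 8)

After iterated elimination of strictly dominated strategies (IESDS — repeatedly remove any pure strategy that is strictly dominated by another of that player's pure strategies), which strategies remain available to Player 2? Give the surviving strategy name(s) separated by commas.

P5

Player 1's strategy R3 is strictly dominated by R2 (P1: 9>1, P2: 4>1, P3: 2>0, P4: 5>3, P5: 3>2) and is removed.
For Player 1, R2 strictly dominates R5 on the remaining columns (P1: 9>7, P2: 4>1, P3: 2>1, P4: 5>1, P5: 3>2); eliminate R5.
Column P1 is eliminated: P5 beats it against every remaining row (R1: 8>3, R2: 7>0, R4: 9>7).
Player 2's strategy P2 is strictly dominated by P5 (R1: 8>1, R2: 7>5, R4: 9>0) and is removed.
Player 2's strategy P3 is strictly dominated by P5 (R1: 8>0, R2: 7>4, R4: 9>0) and is removed.
Row R1 is eliminated: R4 beats it against every remaining column (P4: 1>0, P5: 8>6).
For Player 2, P5 strictly dominates P4 on the remaining rows (R2: 7>2, R4: 9>1); eliminate P4.
For Player 1, R4 strictly dominates R2 on the remaining columns (P5: 8>3); eliminate R2.
Among the remaining strategies, none is strictly dominated by another pure strategy of the same player, so the elimination stops.
Surviving strategies — Player 1: {R4}; Player 2: {P5}.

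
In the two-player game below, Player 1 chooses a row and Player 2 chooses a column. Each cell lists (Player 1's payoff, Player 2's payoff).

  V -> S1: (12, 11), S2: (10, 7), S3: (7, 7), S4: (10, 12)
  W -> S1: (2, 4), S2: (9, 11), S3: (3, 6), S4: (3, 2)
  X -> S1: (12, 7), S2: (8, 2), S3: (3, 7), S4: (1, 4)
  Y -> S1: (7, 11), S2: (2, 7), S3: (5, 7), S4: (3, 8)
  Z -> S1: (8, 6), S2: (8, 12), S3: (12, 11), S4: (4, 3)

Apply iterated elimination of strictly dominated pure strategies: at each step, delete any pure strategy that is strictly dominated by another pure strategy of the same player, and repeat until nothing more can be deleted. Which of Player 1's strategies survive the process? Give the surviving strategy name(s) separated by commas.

V, X, Z

Row W is eliminated: V beats it against every remaining column (S1: 12>2, S2: 10>9, S3: 7>3, S4: 10>3).
Player 1's strategy Y is strictly dominated by V (S1: 12>7, S2: 10>2, S3: 7>5, S4: 10>3) and is removed.
Among the remaining strategies, none is strictly dominated by another pure strategy of the same player, so the elimination stops.
Surviving strategies — Player 1: {V, X, Z}; Player 2: {S1, S2, S3, S4}.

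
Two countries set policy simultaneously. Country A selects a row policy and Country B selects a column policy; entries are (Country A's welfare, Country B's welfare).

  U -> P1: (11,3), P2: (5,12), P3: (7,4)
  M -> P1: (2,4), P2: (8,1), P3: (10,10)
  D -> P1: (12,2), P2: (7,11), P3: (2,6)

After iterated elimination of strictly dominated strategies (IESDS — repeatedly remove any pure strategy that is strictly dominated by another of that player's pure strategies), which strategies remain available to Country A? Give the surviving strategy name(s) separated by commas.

For Country B, P3 strictly dominates P1 on the remaining rows (U: 4>3, M: 10>4, D: 6>2); eliminate P1.
Row U is eliminated: M beats it against every remaining column (P2: 8>5, P3: 10>7).
Country A's strategy D is strictly dominated by M (P2: 8>7, P3: 10>2) and is removed.
For Country B, P3 strictly dominates P2 on the remaining rows (M: 10>1); eliminate P2.
Among the remaining strategies, none is strictly dominated by another pure strategy of the same player, so the elimination stops.
Surviving strategies — Country A: {M}; Country B: {P3}.

M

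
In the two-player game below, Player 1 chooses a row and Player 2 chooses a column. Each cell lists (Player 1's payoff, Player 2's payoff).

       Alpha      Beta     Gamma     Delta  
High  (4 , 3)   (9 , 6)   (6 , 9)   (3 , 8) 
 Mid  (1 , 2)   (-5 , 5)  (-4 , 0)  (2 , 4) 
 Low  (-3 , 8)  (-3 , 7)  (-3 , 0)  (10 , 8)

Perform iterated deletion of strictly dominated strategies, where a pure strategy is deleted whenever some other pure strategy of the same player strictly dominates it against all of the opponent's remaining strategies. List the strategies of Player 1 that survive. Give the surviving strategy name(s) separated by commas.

High, Low

Player 1's strategy Mid is strictly dominated by High (Alpha: 4>1, Beta: 9>-5, Gamma: 6>-4, Delta: 3>2) and is removed.
For Player 2, Delta strictly dominates Beta on the remaining rows (High: 8>6, Low: 8>7); eliminate Beta.
Among the remaining strategies, none is strictly dominated by another pure strategy of the same player, so the elimination stops.
Surviving strategies — Player 1: {High, Low}; Player 2: {Alpha, Gamma, Delta}.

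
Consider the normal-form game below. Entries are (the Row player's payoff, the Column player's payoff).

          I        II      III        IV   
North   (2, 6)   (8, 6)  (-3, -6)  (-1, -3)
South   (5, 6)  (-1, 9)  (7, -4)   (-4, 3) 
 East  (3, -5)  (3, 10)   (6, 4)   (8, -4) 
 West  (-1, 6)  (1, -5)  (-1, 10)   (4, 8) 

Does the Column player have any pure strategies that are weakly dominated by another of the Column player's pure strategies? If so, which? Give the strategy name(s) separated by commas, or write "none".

Nothing dominates I: II at West (6>-5); III at North (6>-6); IV at North (6>-3).
II: no other strategy beats it everywhere (I at South (9>6); III at North (6>-6); IV at North (6>-3)).
III is not dominated — it holds its own against I at East (4>-5); II at West (10>-5); IV at East (4>-4).
IV is not dominated — it holds its own against I at East (-4>-5); II at West (8>-5); III at North (-3>-6).

none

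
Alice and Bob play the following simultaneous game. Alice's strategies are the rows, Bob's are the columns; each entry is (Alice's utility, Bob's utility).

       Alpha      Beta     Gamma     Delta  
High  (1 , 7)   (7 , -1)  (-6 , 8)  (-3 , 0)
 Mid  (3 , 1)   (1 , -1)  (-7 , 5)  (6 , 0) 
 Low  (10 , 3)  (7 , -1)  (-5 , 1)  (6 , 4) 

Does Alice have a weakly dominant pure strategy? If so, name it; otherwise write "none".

Low

Low vs High: Alpha: 10>1, Beta: 7=7, Gamma: -5>-6, Delta: 6>-3.
Low vs Mid: Alpha: 10>3, Beta: 7>1, Gamma: -5>-7, Delta: 6=6.
Low is at least as good as every other strategy against every opponent action, so it is weakly dominant.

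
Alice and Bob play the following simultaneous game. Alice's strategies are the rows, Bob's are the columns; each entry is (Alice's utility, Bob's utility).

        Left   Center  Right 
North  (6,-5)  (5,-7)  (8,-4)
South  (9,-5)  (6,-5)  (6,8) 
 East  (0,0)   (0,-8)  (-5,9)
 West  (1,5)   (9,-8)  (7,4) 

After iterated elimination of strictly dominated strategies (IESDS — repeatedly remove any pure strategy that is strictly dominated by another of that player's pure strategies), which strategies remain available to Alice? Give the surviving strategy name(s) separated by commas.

Row East is eliminated: North beats it against every remaining column (Left: 6>0, Center: 5>0, Right: 8>-5).
For Bob, Right strictly dominates Center on the remaining rows (North: -4>-7, South: 8>-5, West: 4>-8); eliminate Center.
Row West is eliminated: North beats it against every remaining column (Left: 6>1, Right: 8>7).
Column Left is eliminated: Right beats it against every remaining row (North: -4>-5, South: 8>-5).
Alice's strategy South is strictly dominated by North (Right: 8>6) and is removed.
Among the remaining strategies, none is strictly dominated by another pure strategy of the same player, so the elimination stops.
Surviving strategies — Alice: {North}; Bob: {Right}.

North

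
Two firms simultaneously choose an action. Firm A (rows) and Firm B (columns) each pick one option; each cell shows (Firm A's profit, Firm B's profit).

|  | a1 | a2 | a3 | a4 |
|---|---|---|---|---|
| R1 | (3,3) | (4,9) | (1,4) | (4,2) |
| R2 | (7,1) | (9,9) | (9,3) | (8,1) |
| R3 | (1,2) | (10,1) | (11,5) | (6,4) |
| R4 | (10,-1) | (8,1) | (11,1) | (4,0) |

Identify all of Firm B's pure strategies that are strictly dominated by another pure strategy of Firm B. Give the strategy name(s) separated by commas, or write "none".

a3 strictly dominates a1 — R1: 4>3, R2: 3>1, R3: 5>2, R4: 1>-1.
a2 is not dominated — it holds its own against a1 at R1 (9>3); a3 at R1 (9>4); a4 at R1 (9>2).
a3 is not dominated — it holds its own against a1 at R1 (4>3); a2 at R3 (5>1); a4 at R1 (4>2).
a4 is strictly dominated by a3 (R1: 4>2, R2: 3>1, R3: 5>4, R4: 1>0).

a1, a4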